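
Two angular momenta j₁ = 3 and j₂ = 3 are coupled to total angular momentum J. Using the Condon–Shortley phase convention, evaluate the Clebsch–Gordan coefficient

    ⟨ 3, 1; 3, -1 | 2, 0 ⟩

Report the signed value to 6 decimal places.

−√(3/28) = -0.327327

triangle: 4!·2!·2!/9! = 96/362880
(j±m)!: 4!·2!·2!·4!·2!·2! = 9216
prefactor² = (2J+1)·Δ·N² = 256/21
  k=0: +1/(0!·4!·2!·2!·0!·0!) = 1/96
  k=1: −1/(1!·3!·1!·1!·1!·1!) = -1/6
  k=2: +1/(2!·2!·0!·0!·2!·2!) = 1/16
Σ = -3/32  ⇒  CG² = 256/21·(-3/32)² = 3/28
CG = −√(3/28) = -0.327327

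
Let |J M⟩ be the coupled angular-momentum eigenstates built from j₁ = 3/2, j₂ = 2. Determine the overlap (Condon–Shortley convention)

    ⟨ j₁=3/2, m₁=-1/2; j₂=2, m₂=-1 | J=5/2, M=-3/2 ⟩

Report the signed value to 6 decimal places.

+0.169031

√[6·1!2!3!/7! · 1!2!1!3!1!4!] = √(144/35)
  +(−1)^0/∏(0,1,2,1,0,2)! = 1/4  (running 1/4)
  +(−1)^1/∏(1,0,1,0,1,3)! = -1/6  (running 1/12)
⟨..|..⟩ = √(144/35)·(1/12) = +0.169031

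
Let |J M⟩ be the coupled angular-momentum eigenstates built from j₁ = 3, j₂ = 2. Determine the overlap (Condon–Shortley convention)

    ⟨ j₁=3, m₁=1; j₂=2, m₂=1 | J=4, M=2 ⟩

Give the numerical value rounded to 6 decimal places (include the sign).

triangle: 1!×5!×3!/10! = 720/3628800
(j±m)!: 4!×2!×3!×1!×6!×2! = 414720
prefactor² = (2J+1)×Δ×N² = 5184/7
  k=0: +1/(0!×1!×2!×3!×3!×0!) = 1/72
  k=1: −1/(1!×0!×1!×2!×4!×1!) = -1/48
Σ = -1/144  ⇒  CG² = 5184/7×(-1/144)² = 1/28
CG = −√(1/28) = -0.188982

-0.188982  (= −√(1/28))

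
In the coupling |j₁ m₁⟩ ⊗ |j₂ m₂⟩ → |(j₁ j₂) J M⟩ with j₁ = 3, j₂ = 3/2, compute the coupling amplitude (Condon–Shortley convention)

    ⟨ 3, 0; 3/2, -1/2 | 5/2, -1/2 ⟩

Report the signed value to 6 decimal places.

triangle: 2!*4!*1!/8! = 48/40320
(j±m)!: 3!*3!*1!*2!*2!*3! = 864
prefactor² = (2J+1)*Δ*N² = 216/35
  k=0: +1/(0!*2!*3!*1!*1!*0!) = 1/12
  k=1: −1/(1!*1!*2!*0!*2!*1!) = -1/4
Σ = -1/6  ⇒  CG² = 216/35*(-1/6)² = 6/35
CG = −√(6/35) = -0.414039

−√(6/35) ≈ -0.414039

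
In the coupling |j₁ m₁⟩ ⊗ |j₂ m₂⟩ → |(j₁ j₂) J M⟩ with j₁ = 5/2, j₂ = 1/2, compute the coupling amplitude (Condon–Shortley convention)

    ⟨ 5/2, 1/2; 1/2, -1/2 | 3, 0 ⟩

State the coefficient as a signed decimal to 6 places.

j₁+j₂−J=0  J+j₁−j₂=5  J−j₁+j₂=1  j₁+j₂+J+1=7
(j₁±m₁, j₂±m₂, J±M) = (3,2,0,1,3,3)
P² = 72
sum k=0..0:
  [0] +1/12 = 1/12
S = 1/12
C² = P²·S² = 1/2 ; C = +0.707107

+√(1/2) ≈ +0.707107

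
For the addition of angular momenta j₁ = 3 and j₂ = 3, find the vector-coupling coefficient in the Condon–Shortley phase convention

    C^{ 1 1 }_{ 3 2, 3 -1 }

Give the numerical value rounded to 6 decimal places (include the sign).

−√(5/28) = -0.422577

triangle: 5!*1!*1!/8! = 120/40320
(j±m)!: 5!*1!*2!*4!*2!*0! = 11520
prefactor² = (2J+1)*Δ*N² = 720/7
  k=1: −1/(1!*4!*0!*1!*1!*0!) = -1/24
Σ = -1/24  ⇒  CG² = 720/7*(-1/24)² = 5/28
CG = −√(5/28) = -0.422577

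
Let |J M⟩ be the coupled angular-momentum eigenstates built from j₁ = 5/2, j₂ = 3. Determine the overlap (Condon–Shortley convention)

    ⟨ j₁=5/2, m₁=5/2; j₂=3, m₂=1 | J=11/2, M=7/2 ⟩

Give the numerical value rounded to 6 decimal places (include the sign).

j₁+j₂−J=0  J+j₁−j₂=5  J−j₁+j₂=6  j₁+j₂+J+1=12
(j₁±m₁, j₂±m₂, J±M) = (5,0,4,2,9,2)
P² = 99532800/11
sum k=0..0:
  [0] +1/5760 = 1/5760
S = 1/5760
C² = P²·S² = 3/11 ; C = +0.522233

+√(3/11) ≈ +0.522233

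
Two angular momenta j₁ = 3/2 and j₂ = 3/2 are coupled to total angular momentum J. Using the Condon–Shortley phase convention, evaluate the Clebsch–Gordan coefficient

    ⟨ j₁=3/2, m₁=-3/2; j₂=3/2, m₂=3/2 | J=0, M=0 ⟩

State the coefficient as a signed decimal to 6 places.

-0.500000

j₁+j₂−J=3  J+j₁−j₂=0  J−j₁+j₂=0  j₁+j₂+J+1=4
(j₁±m₁, j₂±m₂, J±M) = (0,3,3,0,0,0)
P² = 9
sum k=3..3:
  [3] −1/6 = -1/6
S = -1/6
C² = P²·S² = 1/4 ; C = -0.500000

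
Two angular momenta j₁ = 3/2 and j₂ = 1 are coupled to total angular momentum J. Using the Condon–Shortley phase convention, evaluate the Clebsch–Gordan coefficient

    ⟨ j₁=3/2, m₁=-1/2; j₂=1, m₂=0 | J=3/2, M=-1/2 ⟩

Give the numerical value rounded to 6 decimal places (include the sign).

j₁+j₂−J=1  J+j₁−j₂=2  J−j₁+j₂=1  j₁+j₂+J+1=5
(j₁±m₁, j₂±m₂, J±M) = (1,2,1,1,1,2)
P² = 4/15
sum k=0..1:
  [0] +1/2 = 1/2
  [1] −1/1 = -1
S = -1/2
C² = P²·S² = 1/15 ; C = -0.258199

−√(1/15) = -0.258199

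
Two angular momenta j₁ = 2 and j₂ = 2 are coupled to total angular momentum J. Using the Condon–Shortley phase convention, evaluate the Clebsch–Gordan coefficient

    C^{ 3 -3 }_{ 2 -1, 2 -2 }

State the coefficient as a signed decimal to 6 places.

j₁+j₂−J=1  J+j₁−j₂=3  J−j₁+j₂=3  j₁+j₂+J+1=8
(j₁±m₁, j₂±m₂, J±M) = (1,3,0,4,0,6)
P² = 648
sum k=0..0:
  [0] +1/36 = 1/36
S = 1/36
C² = P²·S² = 1/2 ; C = +0.707107

+√(1/2) ≈ +0.707107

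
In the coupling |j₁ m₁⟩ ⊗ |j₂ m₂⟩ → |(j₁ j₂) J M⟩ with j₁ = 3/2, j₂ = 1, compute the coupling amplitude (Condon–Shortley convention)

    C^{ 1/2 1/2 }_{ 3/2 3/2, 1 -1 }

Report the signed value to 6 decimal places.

j₁+j₂−J=2  J+j₁−j₂=1  J−j₁+j₂=0  j₁+j₂+J+1=4
(j₁±m₁, j₂±m₂, J±M) = (3,0,0,2,1,0)
P² = 2
sum k=0..0:
  [0] +1/2 = 1/2
S = 1/2
C² = P²·S² = 1/2 ; C = +0.707107

+0.707107  (= +√(1/2))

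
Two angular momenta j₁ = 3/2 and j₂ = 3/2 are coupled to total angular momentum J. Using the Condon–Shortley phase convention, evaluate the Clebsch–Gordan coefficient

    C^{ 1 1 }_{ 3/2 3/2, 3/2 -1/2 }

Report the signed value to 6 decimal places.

+√(3/10) = +0.547723

√[3·2!1!1!/5! · 3!0!1!2!2!0!] = √(6/5)
  +(−1)^0/∏(0,2,0,1,1,0)! = 1/2  (running 1/2)
⟨..|..⟩ = √(6/5)·(1/2) = +0.547723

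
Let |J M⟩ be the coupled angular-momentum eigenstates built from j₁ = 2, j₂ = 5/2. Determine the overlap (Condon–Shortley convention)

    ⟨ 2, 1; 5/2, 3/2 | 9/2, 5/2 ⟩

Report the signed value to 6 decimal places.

j₁+j₂−J=0  J+j₁−j₂=4  J−j₁+j₂=5  j₁+j₂+J+1=10
(j₁±m₁, j₂±m₂, J±M) = (3,1,4,1,7,2)
P² = 11520
sum k=0..0:
  [0] +1/144 = 1/144
S = 1/144
C² = P²·S² = 5/9 ; C = +0.745356

+0.745356  (= +√(5/9))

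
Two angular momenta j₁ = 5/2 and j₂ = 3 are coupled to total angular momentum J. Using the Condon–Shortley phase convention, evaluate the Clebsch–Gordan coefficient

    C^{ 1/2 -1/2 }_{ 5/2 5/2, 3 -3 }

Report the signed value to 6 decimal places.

+√(2/7) ≈ +0.534522

triangle: 5!×0!×1!/7! = 120/5040
(j±m)!: 5!×0!×0!×6!×0!×1! = 86400
prefactor² = (2J+1)×Δ×N² = 28800/7
  k=0: +1/(0!×5!×0!×0!×0!×1!) = 1/120
Σ = 1/120  ⇒  CG² = 28800/7×1/120² = 2/7
CG = +√(2/7) = +0.534522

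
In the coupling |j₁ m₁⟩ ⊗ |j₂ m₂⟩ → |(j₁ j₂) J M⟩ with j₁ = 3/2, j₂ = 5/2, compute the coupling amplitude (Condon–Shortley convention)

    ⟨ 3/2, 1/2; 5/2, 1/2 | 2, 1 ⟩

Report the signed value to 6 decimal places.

−√(25/84) = -0.545545

√[5·2!1!3!/7! · 2!1!3!2!3!1!] = √(12/7)
  +(−1)^0/∏(0,2,1,3,0,0)! = 1/12  (running 1/12)
  +(−1)^1/∏(1,1,0,2,1,1)! = -1/2  (running -5/12)
⟨..|..⟩ = √(12/7)·(-5/12) = -0.545545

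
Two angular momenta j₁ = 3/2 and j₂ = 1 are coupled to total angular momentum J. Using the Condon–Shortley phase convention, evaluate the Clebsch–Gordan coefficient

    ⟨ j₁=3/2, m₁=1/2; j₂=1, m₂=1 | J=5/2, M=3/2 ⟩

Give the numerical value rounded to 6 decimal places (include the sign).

+√(3/5) = +0.774597

√[6·0!3!2!/6! · 2!1!2!0!4!1!] = √(48/5)
  +(−1)^0/∏(0,0,1,2,2,0)! = 1/4  (running 1/4)
⟨..|..⟩ = √(48/5)·(1/4) = +0.774597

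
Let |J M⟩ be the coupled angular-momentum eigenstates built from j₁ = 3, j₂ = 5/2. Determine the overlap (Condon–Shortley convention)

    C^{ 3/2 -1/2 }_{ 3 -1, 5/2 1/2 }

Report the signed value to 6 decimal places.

-0.097590  (= −√(1/105))

√[4·4!2!1!/8! · 2!4!3!2!1!2!] = √(192/35)
  +(−1)^2/∏(2,2,2,1,0,0)! = 1/8  (running 1/8)
  +(−1)^3/∏(3,1,1,0,1,1)! = -1/6  (running -1/24)
⟨..|..⟩ = √(192/35)·(-1/24) = -0.097590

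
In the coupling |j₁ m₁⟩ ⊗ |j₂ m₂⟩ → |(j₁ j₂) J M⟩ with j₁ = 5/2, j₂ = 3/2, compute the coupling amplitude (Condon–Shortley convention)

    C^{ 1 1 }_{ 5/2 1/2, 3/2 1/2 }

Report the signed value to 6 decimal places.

+0.387298

j₁+j₂−J=3  J+j₁−j₂=2  J−j₁+j₂=0  j₁+j₂+J+1=6
(j₁±m₁, j₂±m₂, J±M) = (3,2,2,1,2,0)
P² = 12/5
sum k=2..2:
  [2] +1/4 = 1/4
S = 1/4
C² = P²·S² = 3/20 ; C = +0.387298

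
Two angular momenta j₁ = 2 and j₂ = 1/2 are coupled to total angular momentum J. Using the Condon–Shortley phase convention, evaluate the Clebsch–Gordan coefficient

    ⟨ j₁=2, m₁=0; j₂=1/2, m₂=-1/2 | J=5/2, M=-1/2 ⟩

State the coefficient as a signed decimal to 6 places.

+√(3/5) = +0.774597

j₁+j₂−J=0  J+j₁−j₂=4  J−j₁+j₂=1  j₁+j₂+J+1=6
(j₁±m₁, j₂±m₂, J±M) = (2,2,0,1,2,3)
P² = 48/5
sum k=0..0:
  [0] +1/4 = 1/4
S = 1/4
C² = P²·S² = 3/5 ; C = +0.774597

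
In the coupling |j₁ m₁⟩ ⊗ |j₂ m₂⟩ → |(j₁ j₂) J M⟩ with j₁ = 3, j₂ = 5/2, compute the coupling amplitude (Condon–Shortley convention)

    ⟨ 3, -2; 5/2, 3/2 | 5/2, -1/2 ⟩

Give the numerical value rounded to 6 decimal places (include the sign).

−√(1/14) = -0.267261

triangle: 3!·3!·2!/9! = 72/362880
(j±m)!: 1!·5!·4!·1!·2!·3! = 34560
prefactor² = (2J+1)·Δ·N² = 288/7
  k=2: +1/(2!·1!·3!·2!·0!·0!) = 1/24
  k=3: −1/(3!·0!·2!·1!·1!·1!) = -1/12
Σ = -1/24  ⇒  CG² = 288/7·(-1/24)² = 1/14
CG = −√(1/14) = -0.267261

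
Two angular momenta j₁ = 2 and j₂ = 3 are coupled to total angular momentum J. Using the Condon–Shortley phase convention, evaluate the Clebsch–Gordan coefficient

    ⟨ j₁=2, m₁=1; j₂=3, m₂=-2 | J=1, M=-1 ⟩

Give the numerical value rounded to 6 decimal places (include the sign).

√[3·4!0!2!/7! · 3!1!1!5!0!2!] = √(288/7)
  +(−1)^1/∏(1,3,0,0,0,2)! = -1/12  (running -1/12)
⟨..|..⟩ = √(288/7)·(-1/12) = -0.534522

-0.534522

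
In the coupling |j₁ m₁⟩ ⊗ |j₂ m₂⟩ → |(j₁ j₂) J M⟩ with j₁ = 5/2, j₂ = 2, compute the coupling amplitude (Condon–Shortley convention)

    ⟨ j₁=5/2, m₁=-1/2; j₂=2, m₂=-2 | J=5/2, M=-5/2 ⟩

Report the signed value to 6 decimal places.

triangle: 2!*3!*2!/8! = 24/40320
(j±m)!: 2!*3!*0!*4!*0!*5! = 34560
prefactor² = (2J+1)*Δ*N² = 864/7
  k=0: +1/(0!*2!*3!*0!*0!*2!) = 1/24
Σ = 1/24  ⇒  CG² = 864/7*1/24² = 3/14
CG = +√(3/14) = +0.462910

+0.462910  (= +√(3/14))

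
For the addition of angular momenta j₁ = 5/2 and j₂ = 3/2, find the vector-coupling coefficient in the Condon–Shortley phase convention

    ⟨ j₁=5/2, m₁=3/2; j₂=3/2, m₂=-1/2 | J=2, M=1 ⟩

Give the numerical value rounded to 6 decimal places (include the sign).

+√(1/42) ≈ +0.154303

triangle: 2!×3!×1!/7! = 12/5040
(j±m)!: 4!×1!×1!×2!×3!×1! = 288
prefactor² = (2J+1)×Δ×N² = 24/7
  k=0: +1/(0!×2!×1!×1!×2!×0!) = 1/4
  k=1: −1/(1!×1!×0!×0!×3!×1!) = -1/6
Σ = 1/12  ⇒  CG² = 24/7×1/12² = 1/42
CG = +√(1/42) = +0.154303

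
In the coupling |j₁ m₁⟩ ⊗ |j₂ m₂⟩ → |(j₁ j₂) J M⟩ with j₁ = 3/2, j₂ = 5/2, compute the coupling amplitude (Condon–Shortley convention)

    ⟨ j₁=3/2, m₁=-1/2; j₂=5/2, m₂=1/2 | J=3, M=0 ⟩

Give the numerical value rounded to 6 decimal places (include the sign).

-0.447214  (= −√(1/5))

j₁+j₂−J=1  J+j₁−j₂=2  J−j₁+j₂=4  j₁+j₂+J+1=8
(j₁±m₁, j₂±m₂, J±M) = (1,2,3,2,3,3)
P² = 36/5
sum k=0..1:
  [0] +1/12 = 1/12
  [1] −1/4 = -1/4
S = -1/6
C² = P²·S² = 1/5 ; C = -0.447214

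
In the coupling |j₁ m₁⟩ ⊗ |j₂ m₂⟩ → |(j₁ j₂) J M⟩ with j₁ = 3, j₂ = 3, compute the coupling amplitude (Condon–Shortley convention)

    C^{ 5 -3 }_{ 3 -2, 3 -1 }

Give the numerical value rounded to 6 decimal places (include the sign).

√[11·1!5!5!/12! · 1!5!2!4!2!8!] = √(153600)
  +(−1)^0/∏(0,1,5,2,0,3)! = 1/1440  (running 1/1440)
  +(−1)^1/∏(1,0,4,1,1,4)! = -1/576  (running -1/960)
⟨..|..⟩ = √(153600)·(-1/960) = -0.408248

-0.408248  (= −√(1/6))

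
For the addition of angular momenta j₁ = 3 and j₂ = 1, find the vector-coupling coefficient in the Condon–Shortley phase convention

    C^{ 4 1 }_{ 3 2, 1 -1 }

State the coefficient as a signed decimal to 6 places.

triangle: 0!×6!×2!/9! = 1440/362880
(j±m)!: 5!×1!×0!×2!×5!×3! = 172800
prefactor² = (2J+1)×Δ×N² = 43200/7
  k=0: +1/(0!×0!×1!×0!×5!×2!) = 1/240
Σ = 1/240  ⇒  CG² = 43200/7×1/240² = 3/28
CG = +√(3/28) = +0.327327

+√(3/28) ≈ +0.327327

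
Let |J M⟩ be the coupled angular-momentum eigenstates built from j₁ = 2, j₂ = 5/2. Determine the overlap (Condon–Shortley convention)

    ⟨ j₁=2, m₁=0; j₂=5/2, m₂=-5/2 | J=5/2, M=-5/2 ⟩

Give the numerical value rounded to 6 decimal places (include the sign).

+0.597614

√[6·2!2!3!/8! · 2!2!0!5!0!5!] = √(1440/7)
  +(−1)^0/∏(0,2,2,0,0,3)! = 1/24  (running 1/24)
⟨..|..⟩ = √(1440/7)·(1/24) = +0.597614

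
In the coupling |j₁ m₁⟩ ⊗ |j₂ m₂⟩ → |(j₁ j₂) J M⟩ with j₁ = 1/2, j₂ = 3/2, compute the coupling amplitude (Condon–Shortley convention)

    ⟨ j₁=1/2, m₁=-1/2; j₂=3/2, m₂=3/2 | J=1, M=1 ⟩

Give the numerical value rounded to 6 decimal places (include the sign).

√[3·1!0!2!/4! · 0!1!3!0!2!0!] = √(3)
  +(−1)^1/∏(1,0,0,2,0,0)! = -1/2  (running -1/2)
⟨..|..⟩ = √(3)·(-1/2) = -0.866025

−√(3/4) ≈ -0.866025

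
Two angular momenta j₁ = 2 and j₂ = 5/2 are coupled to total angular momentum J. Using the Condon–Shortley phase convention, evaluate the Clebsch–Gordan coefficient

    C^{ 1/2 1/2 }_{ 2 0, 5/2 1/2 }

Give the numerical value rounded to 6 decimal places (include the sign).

j₁+j₂−J=4  J+j₁−j₂=0  J−j₁+j₂=1  j₁+j₂+J+1=6
(j₁±m₁, j₂±m₂, J±M) = (2,2,3,2,1,0)
P² = 16/5
sum k=2..2:
  [2] +1/4 = 1/4
S = 1/4
C² = P²·S² = 1/5 ; C = +0.447214

+√(1/5) = +0.447214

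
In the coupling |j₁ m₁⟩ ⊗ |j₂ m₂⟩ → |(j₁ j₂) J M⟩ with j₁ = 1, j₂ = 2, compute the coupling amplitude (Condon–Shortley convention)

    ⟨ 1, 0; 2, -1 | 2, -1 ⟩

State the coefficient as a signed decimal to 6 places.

+√(1/6) ≈ +0.408248

j₁+j₂−J=1  J+j₁−j₂=1  J−j₁+j₂=3  j₁+j₂+J+1=6
(j₁±m₁, j₂±m₂, J±M) = (1,1,1,3,1,3)
P² = 3/2
sum k=0..1:
  [0] +1/2 = 1/2
  [1] −1/6 = -1/6
S = 1/3
C² = P²·S² = 1/6 ; C = +0.408248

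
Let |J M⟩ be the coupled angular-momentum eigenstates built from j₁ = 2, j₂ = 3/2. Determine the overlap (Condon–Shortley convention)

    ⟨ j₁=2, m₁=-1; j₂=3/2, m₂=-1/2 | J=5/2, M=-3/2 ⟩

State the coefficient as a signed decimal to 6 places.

-0.169031  (= −√(1/35))

√[6·1!3!2!/7! · 1!3!1!2!1!4!] = √(144/35)
  +(−1)^0/∏(0,1,3,1,0,1)! = 1/6  (running 1/6)
  +(−1)^1/∏(1,0,2,0,1,2)! = -1/4  (running -1/12)
⟨..|..⟩ = √(144/35)·(-1/12) = -0.169031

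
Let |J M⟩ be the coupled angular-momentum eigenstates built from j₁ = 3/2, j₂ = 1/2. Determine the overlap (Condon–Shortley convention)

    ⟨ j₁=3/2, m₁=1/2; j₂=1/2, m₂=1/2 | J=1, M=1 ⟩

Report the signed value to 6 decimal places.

-0.500000

triangle: 1!×2!×0!/4! = 2/24
(j±m)!: 2!×1!×1!×0!×2!×0! = 4
prefactor² = (2J+1)×Δ×N² = 1
  k=1: −1/(1!×0!×0!×0!×2!×0!) = -1/2
Σ = -1/2  ⇒  CG² = 1×(-1/2)² = 1/4
CG = −√(1/4) = -0.500000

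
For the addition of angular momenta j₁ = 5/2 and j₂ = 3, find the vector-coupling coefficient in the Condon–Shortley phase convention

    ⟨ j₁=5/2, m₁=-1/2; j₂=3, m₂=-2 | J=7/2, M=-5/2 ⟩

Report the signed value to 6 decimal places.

j₁+j₂−J=2  J+j₁−j₂=3  J−j₁+j₂=4  j₁+j₂+J+1=10
(j₁±m₁, j₂±m₂, J±M) = (2,3,1,5,1,6)
P² = 4608/7
sum k=0..1:
  [0] +1/72 = 1/72
  [1] −1/48 = -1/48
S = -1/144
C² = P²·S² = 2/63 ; C = -0.178174

−√(2/63) = -0.178174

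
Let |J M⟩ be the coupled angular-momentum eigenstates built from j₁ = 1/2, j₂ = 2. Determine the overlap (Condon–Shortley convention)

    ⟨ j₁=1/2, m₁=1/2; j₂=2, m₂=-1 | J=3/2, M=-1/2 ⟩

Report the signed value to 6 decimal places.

+√(3/5) = +0.774597

triangle: 1!·0!·3!/5! = 6/120
(j±m)!: 1!·0!·1!·3!·1!·2! = 12
prefactor² = (2J+1)·Δ·N² = 12/5
  k=0: +1/(0!·1!·0!·1!·0!·2!) = 1/2
Σ = 1/2  ⇒  CG² = 12/5·1/2² = 3/5
CG = +√(3/5) = +0.774597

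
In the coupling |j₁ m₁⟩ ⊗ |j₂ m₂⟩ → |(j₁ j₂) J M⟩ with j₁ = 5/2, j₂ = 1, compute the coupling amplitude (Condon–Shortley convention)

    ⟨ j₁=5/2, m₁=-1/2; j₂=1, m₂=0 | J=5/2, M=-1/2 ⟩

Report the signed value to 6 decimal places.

−√(1/35) = -0.169031

√[6·1!4!1!/7! · 2!3!1!1!2!3!] = √(144/35)
  +(−1)^0/∏(0,1,3,1,1,0)! = 1/6  (running 1/6)
  +(−1)^1/∏(1,0,2,0,2,1)! = -1/4  (running -1/12)
⟨..|..⟩ = √(144/35)·(-1/12) = -0.169031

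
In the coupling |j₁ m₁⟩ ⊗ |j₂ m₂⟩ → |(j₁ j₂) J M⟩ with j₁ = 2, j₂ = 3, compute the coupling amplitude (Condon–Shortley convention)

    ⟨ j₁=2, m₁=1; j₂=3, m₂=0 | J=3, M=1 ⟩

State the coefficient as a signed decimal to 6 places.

√[7·2!2!4!/9! · 3!1!3!3!4!2!] = √(96/5)
  +(−1)^0/∏(0,2,1,3,1,1)! = 1/12  (running 1/12)
  +(−1)^1/∏(1,1,0,2,2,2)! = -1/8  (running -1/24)
⟨..|..⟩ = √(96/5)·(-1/24) = -0.182574

-0.182574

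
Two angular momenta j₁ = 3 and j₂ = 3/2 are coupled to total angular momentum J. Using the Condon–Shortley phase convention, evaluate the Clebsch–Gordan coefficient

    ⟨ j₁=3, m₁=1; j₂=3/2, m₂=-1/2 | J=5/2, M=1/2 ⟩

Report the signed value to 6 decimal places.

triangle: 2!·4!·1!/8! = 48/40320
(j±m)!: 4!·2!·1!·2!·3!·2! = 1152
prefactor² = (2J+1)·Δ·N² = 288/35
  k=0: +1/(0!·2!·2!·1!·2!·0!) = 1/8
  k=1: −1/(1!·1!·1!·0!·3!·1!) = -1/6
Σ = -1/24  ⇒  CG² = 288/35·(-1/24)² = 1/70
CG = −√(1/70) = -0.119523

−√(1/70) ≈ -0.119523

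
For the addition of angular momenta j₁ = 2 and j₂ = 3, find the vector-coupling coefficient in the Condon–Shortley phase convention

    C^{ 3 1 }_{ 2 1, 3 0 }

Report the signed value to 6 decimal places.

−√(1/30) = -0.182574

triangle: 2!*2!*4!/9! = 96/362880
(j±m)!: 3!*1!*3!*3!*4!*2! = 10368
prefactor² = (2J+1)*Δ*N² = 96/5
  k=0: +1/(0!*2!*1!*3!*1!*1!) = 1/12
  k=1: −1/(1!*1!*0!*2!*2!*2!) = -1/8
Σ = -1/24  ⇒  CG² = 96/5*(-1/24)² = 1/30
CG = −√(1/30) = -0.182574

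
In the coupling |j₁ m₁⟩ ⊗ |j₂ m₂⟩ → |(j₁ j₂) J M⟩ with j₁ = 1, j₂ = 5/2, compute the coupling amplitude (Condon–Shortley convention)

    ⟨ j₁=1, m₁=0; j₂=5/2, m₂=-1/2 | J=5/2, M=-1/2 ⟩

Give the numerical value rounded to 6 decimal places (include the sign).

j₁+j₂−J=1  J+j₁−j₂=1  J−j₁+j₂=4  j₁+j₂+J+1=7
(j₁±m₁, j₂±m₂, J±M) = (1,1,2,3,2,3)
P² = 144/35
sum k=0..1:
  [0] +1/4 = 1/4
  [1] −1/6 = -1/6
S = 1/12
C² = P²·S² = 1/35 ; C = +0.169031

+0.169031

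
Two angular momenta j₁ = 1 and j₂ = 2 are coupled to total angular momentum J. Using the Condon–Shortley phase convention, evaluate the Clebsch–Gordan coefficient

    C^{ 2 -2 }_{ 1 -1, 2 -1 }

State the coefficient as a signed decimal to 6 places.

-0.577350  (= −√(1/3))

triangle: 1!*1!*3!/6! = 6/720
(j±m)!: 0!*2!*1!*3!*0!*4! = 288
prefactor² = (2J+1)*Δ*N² = 12
  k=1: −1/(1!*0!*1!*0!*0!*3!) = -1/6
Σ = -1/6  ⇒  CG² = 12*(-1/6)² = 1/3
CG = −√(1/3) = -0.577350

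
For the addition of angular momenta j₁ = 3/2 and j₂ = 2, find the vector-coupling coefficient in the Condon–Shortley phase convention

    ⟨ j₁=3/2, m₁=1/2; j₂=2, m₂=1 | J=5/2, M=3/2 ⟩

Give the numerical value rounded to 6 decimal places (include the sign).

√[6·1!2!3!/7! · 2!1!3!1!4!1!] = √(144/35)
  +(−1)^0/∏(0,1,1,3,1,0)! = 1/6  (running 1/6)
  +(−1)^1/∏(1,0,0,2,2,1)! = -1/4  (running -1/12)
⟨..|..⟩ = √(144/35)·(-1/12) = -0.169031

−√(1/35) ≈ -0.169031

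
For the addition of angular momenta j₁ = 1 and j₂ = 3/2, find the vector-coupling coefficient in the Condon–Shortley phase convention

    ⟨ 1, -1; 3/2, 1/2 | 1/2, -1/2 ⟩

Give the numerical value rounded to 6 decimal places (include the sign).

+0.408248

triangle: 2!*0!*1!/4! = 2/24
(j±m)!: 0!*2!*2!*1!*0!*1! = 4
prefactor² = (2J+1)*Δ*N² = 2/3
  k=2: +1/(2!*0!*0!*0!*0!*1!) = 1/2
Σ = 1/2  ⇒  CG² = 2/3*1/2² = 1/6
CG = +√(1/6) = +0.408248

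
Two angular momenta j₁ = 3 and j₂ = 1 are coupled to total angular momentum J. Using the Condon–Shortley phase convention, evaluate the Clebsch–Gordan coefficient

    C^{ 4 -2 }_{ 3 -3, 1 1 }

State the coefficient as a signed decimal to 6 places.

+0.188982  (= +√(1/28))

j₁+j₂−J=0  J+j₁−j₂=6  J−j₁+j₂=2  j₁+j₂+J+1=9
(j₁±m₁, j₂±m₂, J±M) = (0,6,2,0,2,6)
P² = 518400/7
sum k=0..0:
  [0] +1/1440 = 1/1440
S = 1/1440
C² = P²·S² = 1/28 ; C = +0.188982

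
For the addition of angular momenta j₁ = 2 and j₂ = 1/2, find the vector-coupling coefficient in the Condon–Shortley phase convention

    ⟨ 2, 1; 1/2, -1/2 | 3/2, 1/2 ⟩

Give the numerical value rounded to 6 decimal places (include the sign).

j₁+j₂−J=1  J+j₁−j₂=3  J−j₁+j₂=0  j₁+j₂+J+1=5
(j₁±m₁, j₂±m₂, J±M) = (3,1,0,1,2,1)
P² = 12/5
sum k=0..0:
  [0] +1/2 = 1/2
S = 1/2
C² = P²·S² = 3/5 ; C = +0.774597

+√(3/5) = +0.774597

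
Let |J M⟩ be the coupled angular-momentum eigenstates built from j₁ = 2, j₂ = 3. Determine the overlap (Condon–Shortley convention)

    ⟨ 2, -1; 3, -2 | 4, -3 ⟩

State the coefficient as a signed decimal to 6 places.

j₁+j₂−J=1  J+j₁−j₂=3  J−j₁+j₂=5  j₁+j₂+J+1=10
(j₁±m₁, j₂±m₂, J±M) = (1,3,1,5,1,7)
P² = 6480
sum k=0..1:
  [0] +1/144 = 1/144
  [1] −1/240 = -1/240
S = 1/360
C² = P²·S² = 1/20 ; C = +0.223607

+√(1/20) ≈ +0.223607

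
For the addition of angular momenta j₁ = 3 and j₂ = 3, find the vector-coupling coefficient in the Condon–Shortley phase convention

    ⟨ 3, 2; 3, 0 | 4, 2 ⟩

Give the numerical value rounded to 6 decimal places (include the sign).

+√(3/154) ≈ +0.139573

triangle: 2!·4!·4!/11! = 1152/39916800
(j±m)!: 5!·1!·3!·3!·6!·2! = 6220800
prefactor² = (2J+1)·Δ·N² = 124416/77
  k=0: +1/(0!·2!·1!·3!·3!·1!) = 1/72
  k=1: −1/(1!·1!·0!·2!·4!·2!) = -1/96
Σ = 1/288  ⇒  CG² = 124416/77·1/288² = 3/154
CG = +√(3/154) = +0.139573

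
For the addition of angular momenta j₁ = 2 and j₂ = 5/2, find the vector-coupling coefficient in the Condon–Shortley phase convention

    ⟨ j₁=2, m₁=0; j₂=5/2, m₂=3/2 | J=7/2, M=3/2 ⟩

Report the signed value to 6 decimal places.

√[8·1!3!4!/9! · 2!2!4!1!5!2!] = √(512/7)
  +(−1)^0/∏(0,1,2,4,1,0)! = 1/48  (running 1/48)
  +(−1)^1/∏(1,0,1,3,2,1)! = -1/12  (running -1/16)
⟨..|..⟩ = √(512/7)·(-1/16) = -0.534522

-0.534522  (= −√(2/7))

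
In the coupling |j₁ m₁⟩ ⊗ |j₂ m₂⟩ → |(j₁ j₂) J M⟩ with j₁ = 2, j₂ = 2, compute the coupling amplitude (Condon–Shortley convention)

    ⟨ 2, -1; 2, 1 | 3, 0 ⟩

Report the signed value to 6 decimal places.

triangle: 1!×3!×3!/8! = 36/40320
(j±m)!: 1!×3!×3!×1!×3!×3! = 1296
prefactor² = (2J+1)×Δ×N² = 81/10
  k=0: +1/(0!×1!×3!×3!×0!×0!) = 1/36
  k=1: −1/(1!×0!×2!×2!×1!×1!) = -1/4
Σ = -2/9  ⇒  CG² = 81/10×(-2/9)² = 2/5
CG = −√(2/5) = -0.632456

−√(2/5) ≈ -0.632456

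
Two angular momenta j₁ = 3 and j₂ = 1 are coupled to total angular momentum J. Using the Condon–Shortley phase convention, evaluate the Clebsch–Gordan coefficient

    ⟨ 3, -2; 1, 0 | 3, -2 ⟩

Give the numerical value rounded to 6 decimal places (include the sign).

j₁+j₂−J=1  J+j₁−j₂=5  J−j₁+j₂=1  j₁+j₂+J+1=8
(j₁±m₁, j₂±m₂, J±M) = (1,5,1,1,1,5)
P² = 300
sum k=0..1:
  [0] +1/120 = 1/120
  [1] −1/24 = -1/24
S = -1/30
C² = P²·S² = 1/3 ; C = -0.577350

−√(1/3) ≈ -0.577350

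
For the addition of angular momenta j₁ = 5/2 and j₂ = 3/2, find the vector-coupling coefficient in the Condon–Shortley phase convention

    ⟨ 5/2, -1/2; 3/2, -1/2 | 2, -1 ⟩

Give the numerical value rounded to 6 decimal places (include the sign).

triangle: 2!*3!*1!/7! = 12/5040
(j±m)!: 2!*3!*1!*2!*1!*3! = 144
prefactor² = (2J+1)*Δ*N² = 12/7
  k=0: +1/(0!*2!*3!*1!*0!*0!) = 1/12
  k=1: −1/(1!*1!*2!*0!*1!*1!) = -1/2
Σ = -5/12  ⇒  CG² = 12/7*(-5/12)² = 25/84
CG = −√(25/84) = -0.545545

−√(25/84) ≈ -0.545545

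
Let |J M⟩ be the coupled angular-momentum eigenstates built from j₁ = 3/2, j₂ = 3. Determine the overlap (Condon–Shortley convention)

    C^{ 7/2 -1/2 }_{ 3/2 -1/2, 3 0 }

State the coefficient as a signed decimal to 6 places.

-0.308607

√[8·1!2!5!/9! · 1!2!3!3!3!4!] = √(384/7)
  +(−1)^0/∏(0,1,2,3,0,2)! = 1/24  (running 1/24)
  +(−1)^1/∏(1,0,1,2,1,3)! = -1/12  (running -1/24)
⟨..|..⟩ = √(384/7)·(-1/24) = -0.308607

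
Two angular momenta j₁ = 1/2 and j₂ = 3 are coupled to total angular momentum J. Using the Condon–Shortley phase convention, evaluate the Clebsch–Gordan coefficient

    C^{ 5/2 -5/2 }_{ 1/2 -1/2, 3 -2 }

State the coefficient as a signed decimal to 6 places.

triangle: 1!×0!×5!/7! = 120/5040
(j±m)!: 0!×1!×1!×5!×0!×5! = 14400
prefactor² = (2J+1)×Δ×N² = 14400/7
  k=1: −1/(1!×0!×0!×0!×0!×5!) = -1/120
Σ = -1/120  ⇒  CG² = 14400/7×(-1/120)² = 1/7
CG = −√(1/7) = -0.377964

-0.377964  (= −√(1/7))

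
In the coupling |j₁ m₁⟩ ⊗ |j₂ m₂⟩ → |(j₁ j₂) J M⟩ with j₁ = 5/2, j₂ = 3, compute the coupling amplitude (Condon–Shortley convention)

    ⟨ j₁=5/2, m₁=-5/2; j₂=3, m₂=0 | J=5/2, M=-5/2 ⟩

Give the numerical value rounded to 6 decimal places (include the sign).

√[6·3!2!3!/9! · 0!5!3!3!0!5!] = √(4320/7)
  +(−1)^3/∏(3,0,2,0,0,3)! = -1/72  (running -1/72)
⟨..|..⟩ = √(4320/7)·(-1/72) = -0.345033

−√(5/42) ≈ -0.345033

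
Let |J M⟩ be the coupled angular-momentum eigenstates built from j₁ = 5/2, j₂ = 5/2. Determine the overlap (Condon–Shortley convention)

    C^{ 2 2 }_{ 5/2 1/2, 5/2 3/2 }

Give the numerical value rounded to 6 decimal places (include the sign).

+√(9/28) ≈ +0.566947

triangle: 3!×2!×2!/8! = 24/40320
(j±m)!: 3!×2!×4!×1!×4!×0! = 6912
prefactor² = (2J+1)×Δ×N² = 144/7
  k=2: +1/(2!×1!×0!×2!×2!×0!) = 1/8
Σ = 1/8  ⇒  CG² = 144/7×1/8² = 9/28
CG = +√(9/28) = +0.566947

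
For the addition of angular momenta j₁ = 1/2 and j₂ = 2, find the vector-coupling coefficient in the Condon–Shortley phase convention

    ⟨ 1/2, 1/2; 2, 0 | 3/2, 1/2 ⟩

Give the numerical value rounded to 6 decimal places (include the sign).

j₁+j₂−J=1  J+j₁−j₂=0  J−j₁+j₂=3  j₁+j₂+J+1=5
(j₁±m₁, j₂±m₂, J±M) = (1,0,2,2,2,1)
P² = 8/5
sum k=0..0:
  [0] +1/2 = 1/2
S = 1/2
C² = P²·S² = 2/5 ; C = +0.632456

+0.632456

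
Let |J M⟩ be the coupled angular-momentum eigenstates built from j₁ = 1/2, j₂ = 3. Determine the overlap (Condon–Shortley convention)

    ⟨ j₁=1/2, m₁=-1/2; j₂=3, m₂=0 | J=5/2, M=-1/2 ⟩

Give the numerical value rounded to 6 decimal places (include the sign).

-0.654654  (= −√(3/7))

j₁+j₂−J=1  J+j₁−j₂=0  J−j₁+j₂=5  j₁+j₂+J+1=7
(j₁±m₁, j₂±m₂, J±M) = (0,1,3,3,2,3)
P² = 432/7
sum k=1..1:
  [1] −1/12 = -1/12
S = -1/12
C² = P²·S² = 3/7 ; C = -0.654654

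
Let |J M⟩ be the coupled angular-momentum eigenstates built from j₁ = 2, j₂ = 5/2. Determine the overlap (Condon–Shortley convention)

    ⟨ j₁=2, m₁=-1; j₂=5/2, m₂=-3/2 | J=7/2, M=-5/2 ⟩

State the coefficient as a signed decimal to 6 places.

j₁+j₂−J=1  J+j₁−j₂=3  J−j₁+j₂=4  j₁+j₂+J+1=9
(j₁±m₁, j₂±m₂, J±M) = (1,3,1,4,1,6)
P² = 2304/7
sum k=0..1:
  [0] +1/36 = 1/36
  [1] −1/48 = -1/48
S = 1/144
C² = P²·S² = 1/63 ; C = +0.125988

+√(1/63) ≈ +0.125988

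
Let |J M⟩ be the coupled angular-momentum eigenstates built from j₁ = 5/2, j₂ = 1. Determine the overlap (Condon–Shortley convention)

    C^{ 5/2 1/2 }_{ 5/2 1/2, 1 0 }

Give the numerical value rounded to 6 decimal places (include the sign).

+√(1/35) ≈ +0.169031

j₁+j₂−J=1  J+j₁−j₂=4  J−j₁+j₂=1  j₁+j₂+J+1=7
(j₁±m₁, j₂±m₂, J±M) = (3,2,1,1,3,2)
P² = 144/35
sum k=0..1:
  [0] +1/4 = 1/4
  [1] −1/6 = -1/6
S = 1/12
C² = P²·S² = 1/35 ; C = +0.169031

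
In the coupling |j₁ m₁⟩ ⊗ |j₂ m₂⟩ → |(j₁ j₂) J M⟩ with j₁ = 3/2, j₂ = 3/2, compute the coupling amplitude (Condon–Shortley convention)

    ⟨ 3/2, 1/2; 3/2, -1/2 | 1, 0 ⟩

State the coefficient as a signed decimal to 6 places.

√[3·2!1!1!/5! · 2!1!1!2!1!1!] = √(1/5)
  +(−1)^0/∏(0,2,1,1,0,0)! = 1/2  (running 1/2)
  +(−1)^1/∏(1,1,0,0,1,1)! = -1  (running -1/2)
⟨..|..⟩ = √(1/5)·(-1/2) = -0.223607

−√(1/20) = -0.223607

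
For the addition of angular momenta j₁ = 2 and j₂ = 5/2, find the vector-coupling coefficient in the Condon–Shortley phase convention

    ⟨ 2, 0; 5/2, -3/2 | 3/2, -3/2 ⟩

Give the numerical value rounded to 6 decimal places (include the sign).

−√(12/35) ≈ -0.585540

√[4·3!1!2!/7! · 2!2!1!4!0!3!] = √(192/35)
  +(−1)^1/∏(1,2,1,0,0,2)! = -1/4  (running -1/4)
⟨..|..⟩ = √(192/35)·(-1/4) = -0.585540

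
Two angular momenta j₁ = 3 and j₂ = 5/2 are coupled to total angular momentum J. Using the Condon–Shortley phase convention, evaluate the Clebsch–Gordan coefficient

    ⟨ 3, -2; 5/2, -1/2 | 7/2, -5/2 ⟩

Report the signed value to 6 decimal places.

j₁+j₂−J=2  J+j₁−j₂=4  J−j₁+j₂=3  j₁+j₂+J+1=10
(j₁±m₁, j₂±m₂, J±M) = (1,5,2,3,1,6)
P² = 4608/7
sum k=1..2:
  [1] −1/48 = -1/48
  [2] +1/72 = 1/72
S = -1/144
C² = P²·S² = 2/63 ; C = -0.178174

-0.178174  (= −√(2/63))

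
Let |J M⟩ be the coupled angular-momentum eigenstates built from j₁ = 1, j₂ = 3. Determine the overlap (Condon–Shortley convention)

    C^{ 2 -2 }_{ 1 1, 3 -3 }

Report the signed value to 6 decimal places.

j₁+j₂−J=2  J+j₁−j₂=0  J−j₁+j₂=4  j₁+j₂+J+1=7
(j₁±m₁, j₂±m₂, J±M) = (2,0,0,6,0,4)
P² = 11520/7
sum k=0..0:
  [0] +1/48 = 1/48
S = 1/48
C² = P²·S² = 5/7 ; C = +0.845154

+0.845154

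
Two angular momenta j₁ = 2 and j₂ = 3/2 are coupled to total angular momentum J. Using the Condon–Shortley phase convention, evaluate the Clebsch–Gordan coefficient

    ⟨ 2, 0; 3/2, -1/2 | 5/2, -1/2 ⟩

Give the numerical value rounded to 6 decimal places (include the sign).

triangle: 1!*3!*2!/7! = 12/5040
(j±m)!: 2!*2!*1!*2!*2!*3! = 96
prefactor² = (2J+1)*Δ*N² = 48/35
  k=0: +1/(0!*1!*2!*1!*1!*1!) = 1/2
  k=1: −1/(1!*0!*1!*0!*2!*2!) = -1/4
Σ = 1/4  ⇒  CG² = 48/35*1/4² = 3/35
CG = +√(3/35) = +0.292770

+√(3/35) ≈ +0.292770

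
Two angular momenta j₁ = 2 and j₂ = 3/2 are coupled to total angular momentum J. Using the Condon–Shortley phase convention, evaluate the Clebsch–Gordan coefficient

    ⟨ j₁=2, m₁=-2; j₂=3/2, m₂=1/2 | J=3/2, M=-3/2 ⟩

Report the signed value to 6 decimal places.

triangle: 2!×2!×1!/6! = 4/720
(j±m)!: 0!×4!×2!×1!×0!×3! = 288
prefactor² = (2J+1)×Δ×N² = 32/5
  k=2: +1/(2!×0!×2!×0!×0!×1!) = 1/4
Σ = 1/4  ⇒  CG² = 32/5×1/4² = 2/5
CG = +√(2/5) = +0.632456

+√(2/5) = +0.632456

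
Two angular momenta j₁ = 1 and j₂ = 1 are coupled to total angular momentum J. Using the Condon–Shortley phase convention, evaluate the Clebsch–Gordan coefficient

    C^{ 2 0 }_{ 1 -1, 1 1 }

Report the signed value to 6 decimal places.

+0.408248

triangle: 0!*2!*2!/5! = 4/120
(j±m)!: 0!*2!*2!*0!*2!*2! = 16
prefactor² = (2J+1)*Δ*N² = 8/3
  k=0: +1/(0!*0!*2!*2!*0!*0!) = 1/4
Σ = 1/4  ⇒  CG² = 8/3*1/4² = 1/6
CG = +√(1/6) = +0.408248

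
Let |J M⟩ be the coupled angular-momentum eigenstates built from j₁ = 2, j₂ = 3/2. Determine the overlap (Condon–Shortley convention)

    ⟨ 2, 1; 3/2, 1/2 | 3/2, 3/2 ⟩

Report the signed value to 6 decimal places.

j₁+j₂−J=2  J+j₁−j₂=2  J−j₁+j₂=1  j₁+j₂+J+1=6
(j₁±m₁, j₂±m₂, J±M) = (3,1,2,1,3,0)
P² = 8/5
sum k=1..1:
  [1] −1/2 = -1/2
S = -1/2
C² = P²·S² = 2/5 ; C = -0.632456

−√(2/5) ≈ -0.632456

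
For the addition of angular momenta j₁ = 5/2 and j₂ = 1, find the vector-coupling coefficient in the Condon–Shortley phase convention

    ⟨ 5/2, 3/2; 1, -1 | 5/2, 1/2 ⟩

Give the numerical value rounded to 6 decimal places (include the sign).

√[6·1!4!1!/7! · 4!1!0!2!3!2!] = √(576/35)
  +(−1)^0/∏(0,1,1,0,3,1)! = 1/6  (running 1/6)
⟨..|..⟩ = √(576/35)·(1/6) = +0.676123

+0.676123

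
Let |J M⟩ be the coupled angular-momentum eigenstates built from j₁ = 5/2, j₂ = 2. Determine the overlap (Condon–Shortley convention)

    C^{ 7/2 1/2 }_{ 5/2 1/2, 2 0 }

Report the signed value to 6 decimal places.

+√(4/105) ≈ +0.195180

triangle: 1!×4!×3!/9! = 144/362880
(j±m)!: 3!×2!×2!×2!×4!×3! = 6912
prefactor² = (2J+1)×Δ×N² = 768/35
  k=0: +1/(0!×1!×2!×2!×2!×1!) = 1/8
  k=1: −1/(1!×0!×1!×1!×3!×2!) = -1/12
Σ = 1/24  ⇒  CG² = 768/35×1/24² = 4/105
CG = +√(4/105) = +0.195180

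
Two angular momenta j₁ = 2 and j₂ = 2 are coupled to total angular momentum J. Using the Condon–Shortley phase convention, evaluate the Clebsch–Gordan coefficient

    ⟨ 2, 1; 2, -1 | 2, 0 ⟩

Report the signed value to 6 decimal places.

triangle: 2!·2!·2!/7! = 8/5040
(j±m)!: 3!·1!·1!·3!·2!·2! = 144
prefactor² = (2J+1)·Δ·N² = 8/7
  k=0: +1/(0!·2!·1!·1!·1!·1!) = 1/2
  k=1: −1/(1!·1!·0!·0!·2!·2!) = -1/4
Σ = 1/4  ⇒  CG² = 8/7·1/4² = 1/14
CG = +√(1/14) = +0.267261

+√(1/14) = +0.267261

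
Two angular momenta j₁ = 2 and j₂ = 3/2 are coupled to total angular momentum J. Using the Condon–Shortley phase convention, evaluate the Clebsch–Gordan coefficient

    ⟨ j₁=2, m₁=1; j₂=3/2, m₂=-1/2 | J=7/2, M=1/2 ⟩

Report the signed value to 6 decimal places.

triangle: 0!·4!·3!/8! = 144/40320
(j±m)!: 3!·1!·1!·2!·4!·3! = 1728
prefactor² = (2J+1)·Δ·N² = 1728/35
  k=0: +1/(0!·0!·1!·1!·3!·2!) = 1/12
Σ = 1/12  ⇒  CG² = 1728/35·1/12² = 12/35
CG = +√(12/35) = +0.585540

+0.585540  (= +√(12/35))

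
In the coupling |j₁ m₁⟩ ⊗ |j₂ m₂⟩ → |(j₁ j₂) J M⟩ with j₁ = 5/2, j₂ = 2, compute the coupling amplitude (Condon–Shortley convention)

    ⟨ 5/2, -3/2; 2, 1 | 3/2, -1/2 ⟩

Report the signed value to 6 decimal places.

+√(2/105) = +0.138013

√[4·3!2!1!/7! · 1!4!3!1!1!2!] = √(96/35)
  +(−1)^2/∏(2,1,2,1,0,0)! = 1/4  (running 1/4)
  +(−1)^3/∏(3,0,1,0,1,1)! = -1/6  (running 1/12)
⟨..|..⟩ = √(96/35)·(1/12) = +0.138013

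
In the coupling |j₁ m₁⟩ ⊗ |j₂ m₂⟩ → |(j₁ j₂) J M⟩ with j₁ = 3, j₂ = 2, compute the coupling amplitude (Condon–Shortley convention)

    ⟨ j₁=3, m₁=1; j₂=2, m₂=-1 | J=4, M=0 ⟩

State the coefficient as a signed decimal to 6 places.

+0.597614  (= +√(5/14))

j₁+j₂−J=1  J+j₁−j₂=5  J−j₁+j₂=3  j₁+j₂+J+1=10
(j₁±m₁, j₂±m₂, J±M) = (4,2,1,3,4,4)
P² = 10368/35
sum k=0..1:
  [0] +1/24 = 1/24
  [1] −1/144 = -1/144
S = 5/144
C² = P²·S² = 5/14 ; C = +0.597614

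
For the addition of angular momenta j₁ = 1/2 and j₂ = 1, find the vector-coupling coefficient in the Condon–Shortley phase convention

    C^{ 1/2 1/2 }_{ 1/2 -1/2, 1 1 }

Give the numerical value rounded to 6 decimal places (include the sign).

−√(2/3) ≈ -0.816497

√[2·1!0!1!/3! · 0!1!2!0!1!0!] = √(2/3)
  +(−1)^1/∏(1,0,0,1,0,0)! = -1  (running -1)
⟨..|..⟩ = √(2/3)·(-1) = -0.816497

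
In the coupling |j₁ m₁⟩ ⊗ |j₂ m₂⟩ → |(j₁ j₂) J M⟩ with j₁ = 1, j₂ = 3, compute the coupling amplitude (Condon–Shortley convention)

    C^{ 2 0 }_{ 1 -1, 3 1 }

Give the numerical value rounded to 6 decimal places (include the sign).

+0.534522

j₁+j₂−J=2  J+j₁−j₂=0  J−j₁+j₂=4  j₁+j₂+J+1=7
(j₁±m₁, j₂±m₂, J±M) = (0,2,4,2,2,2)
P² = 128/7
sum k=2..2:
  [2] +1/8 = 1/8
S = 1/8
C² = P²·S² = 2/7 ; C = +0.534522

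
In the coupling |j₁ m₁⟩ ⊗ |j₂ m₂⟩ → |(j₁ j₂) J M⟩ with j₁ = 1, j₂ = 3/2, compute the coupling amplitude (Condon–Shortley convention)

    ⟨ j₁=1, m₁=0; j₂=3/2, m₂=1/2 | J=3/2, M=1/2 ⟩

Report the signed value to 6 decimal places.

√[4·1!1!2!/5! · 1!1!2!1!2!1!] = √(4/15)
  +(−1)^0/∏(0,1,1,2,0,0)! = 1/2  (running 1/2)
  +(−1)^1/∏(1,0,0,1,1,1)! = -1  (running -1/2)
⟨..|..⟩ = √(4/15)·(-1/2) = -0.258199

−√(1/15) = -0.258199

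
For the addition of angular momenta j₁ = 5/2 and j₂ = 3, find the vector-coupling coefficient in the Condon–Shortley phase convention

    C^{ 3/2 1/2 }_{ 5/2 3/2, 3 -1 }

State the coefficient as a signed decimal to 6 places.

triangle: 4!*1!*2!/8! = 48/40320
(j±m)!: 4!*1!*2!*4!*2!*1! = 2304
prefactor² = (2J+1)*Δ*N² = 384/35
  k=0: +1/(0!*4!*1!*2!*0!*0!) = 1/48
  k=1: −1/(1!*3!*0!*1!*1!*1!) = -1/6
Σ = -7/48  ⇒  CG² = 384/35*(-7/48)² = 7/30
CG = −√(7/30) = -0.483046

-0.483046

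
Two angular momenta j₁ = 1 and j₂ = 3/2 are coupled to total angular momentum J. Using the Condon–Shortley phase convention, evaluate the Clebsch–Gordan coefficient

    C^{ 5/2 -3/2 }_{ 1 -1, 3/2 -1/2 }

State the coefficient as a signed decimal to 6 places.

triangle: 0!×2!×3!/6! = 12/720
(j±m)!: 0!×2!×1!×2!×1!×4! = 96
prefactor² = (2J+1)×Δ×N² = 48/5
  k=0: +1/(0!×0!×2!×1!×0!×2!) = 1/4
Σ = 1/4  ⇒  CG² = 48/5×1/4² = 3/5
CG = +√(3/5) = +0.774597

+√(3/5) ≈ +0.774597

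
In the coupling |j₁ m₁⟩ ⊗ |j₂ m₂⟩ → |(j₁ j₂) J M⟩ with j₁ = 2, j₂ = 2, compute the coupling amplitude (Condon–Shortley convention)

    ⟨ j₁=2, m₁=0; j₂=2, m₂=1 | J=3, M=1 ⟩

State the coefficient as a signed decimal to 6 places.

triangle: 1!*3!*3!/8! = 36/40320
(j±m)!: 2!*2!*3!*1!*4!*2! = 1152
prefactor² = (2J+1)*Δ*N² = 36/5
  k=0: +1/(0!*1!*2!*3!*1!*0!) = 1/12
  k=1: −1/(1!*0!*1!*2!*2!*1!) = -1/4
Σ = -1/6  ⇒  CG² = 36/5*(-1/6)² = 1/5
CG = −√(1/5) = -0.447214

-0.447214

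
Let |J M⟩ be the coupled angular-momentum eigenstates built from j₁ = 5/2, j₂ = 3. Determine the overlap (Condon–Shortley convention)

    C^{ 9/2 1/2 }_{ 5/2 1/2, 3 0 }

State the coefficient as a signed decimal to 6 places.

triangle: 1!*4!*5!/11! = 2880/39916800
(j±m)!: 3!*2!*3!*3!*5!*4! = 1244160
prefactor² = (2J+1)*Δ*N² = 69120/77
  k=0: +1/(0!*1!*2!*3!*2!*2!) = 1/48
  k=1: −1/(1!*0!*1!*2!*3!*3!) = -1/72
Σ = 1/144  ⇒  CG² = 69120/77*1/144² = 10/231
CG = +√(10/231) = +0.208063

+0.208063  (= +√(10/231))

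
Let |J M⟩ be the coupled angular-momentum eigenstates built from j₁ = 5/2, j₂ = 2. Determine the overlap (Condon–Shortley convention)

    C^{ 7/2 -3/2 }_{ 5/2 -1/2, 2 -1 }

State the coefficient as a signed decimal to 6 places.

+0.308607  (= +√(2/21))

triangle: 1!·4!·3!/9! = 144/362880
(j±m)!: 2!·3!·1!·3!·2!·5! = 17280
prefactor² = (2J+1)·Δ·N² = 384/7
  k=0: +1/(0!·1!·3!·1!·1!·2!) = 1/12
  k=1: −1/(1!·0!·2!·0!·2!·3!) = -1/24
Σ = 1/24  ⇒  CG² = 384/7·1/24² = 2/21
CG = +√(2/21) = +0.308607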